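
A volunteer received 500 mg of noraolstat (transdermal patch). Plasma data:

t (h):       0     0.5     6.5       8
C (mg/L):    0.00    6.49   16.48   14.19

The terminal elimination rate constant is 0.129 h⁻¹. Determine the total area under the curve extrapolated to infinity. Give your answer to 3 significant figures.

Trapezoidal AUC_0→8:
  [0→0.5]: (0.00+6.49)/2 × 0.5 = 1.6225
  [0.5→6.5]: (6.49+16.48)/2 × 6 = 68.91
  [6.5→8]: (16.48+14.19)/2 × 1.5 = 23.0025
  Sum = 93.535 mg/L·h
Extrapolated tail: C_last / k_e = 14.19 / 0.129 = 110.000
AUC_0→∞ = 93.535 + 110.000 = 203.535 mg/L·h

AUC = 204 mg/L·h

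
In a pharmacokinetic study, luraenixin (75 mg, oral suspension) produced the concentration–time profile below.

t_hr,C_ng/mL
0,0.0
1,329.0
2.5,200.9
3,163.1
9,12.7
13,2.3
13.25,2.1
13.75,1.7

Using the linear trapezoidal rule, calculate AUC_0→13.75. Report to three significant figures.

Trapezoidal AUC_0→13.75:
  [0→1]: (0.0+329.0)/2 × 1 = 164.5
  [1→2.5]: (329.0+200.9)/2 × 1.5 = 397.425
  [2.5→3]: (200.9+163.1)/2 × 0.5 = 91.0
  [3→9]: (163.1+12.7)/2 × 6 = 527.4
  [9→13]: (12.7+2.3)/2 × 4 = 30.0
  [13→13.25]: (2.3+2.1)/2 × 0.25 = 0.55
  [13.25→13.75]: (2.1+1.7)/2 × 0.5 = 0.95
  Sum = 1211.825 ng/mL·hr

AUC = 1210 ng/mL·hr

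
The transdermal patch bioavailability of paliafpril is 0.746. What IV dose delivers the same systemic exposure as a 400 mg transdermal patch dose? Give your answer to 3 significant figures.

D_iv = 298 mg

Systemic exposure from an extravascular dose = F × D_ev, so the equivalent IV dose is F × D_ev.
D_iv = F × D_ev = 0.746 × 400 = 298.4 mg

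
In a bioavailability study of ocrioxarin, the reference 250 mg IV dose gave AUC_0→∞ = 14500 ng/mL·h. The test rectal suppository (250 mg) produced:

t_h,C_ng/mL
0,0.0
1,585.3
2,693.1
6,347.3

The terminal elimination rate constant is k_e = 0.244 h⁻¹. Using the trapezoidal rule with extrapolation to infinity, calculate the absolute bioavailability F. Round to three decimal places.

Trapezoidal AUC_0→6 (rectal suppository):
  [0→1]: (0.0+585.3)/2 × 1 = 292.65
  [1→2]: (585.3+693.1)/2 × 1 = 639.2
  [2→6]: (693.1+347.3)/2 × 4 = 2080.8
  Sum = 3012.65 ng/mL·h
Tail: C_last/k_e = 347.3/0.244 = 1423.361
AUC_0→∞ (rectal suppository) = 3012.65 + 1423.361 = 4436.011 ng/mL·h
F = (AUC_ev/D_ev)/(AUC_iv/D_iv) = (4436.011/250)/(14500/250) = 17.744044/58 = 0.3059

F = 0.306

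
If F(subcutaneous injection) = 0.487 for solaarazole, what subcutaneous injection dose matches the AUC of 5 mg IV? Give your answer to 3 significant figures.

For equal systemic exposure: F × D_ev = D_iv
D_ev = D_iv / F = 5 / 0.487 = 10.2669 mg

D_subcutaneous = 10.3 mg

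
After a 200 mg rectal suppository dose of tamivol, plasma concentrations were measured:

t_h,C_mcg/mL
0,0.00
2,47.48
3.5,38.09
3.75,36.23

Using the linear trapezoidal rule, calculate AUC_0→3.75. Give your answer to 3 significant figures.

AUC = 121 mcg/mL·h

Trapezoidal AUC_0→3.75:
  [0→2]: (0.00+47.48)/2 × 2 = 47.48
  [2→3.5]: (47.48+38.09)/2 × 1.5 = 64.1775
  [3.5→3.75]: (38.09+36.23)/2 × 0.25 = 9.29
  Sum = 120.9475 mcg/mL·h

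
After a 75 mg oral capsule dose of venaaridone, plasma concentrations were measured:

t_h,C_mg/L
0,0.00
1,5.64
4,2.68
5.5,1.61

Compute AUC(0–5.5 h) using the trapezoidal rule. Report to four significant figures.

AUC = 18.52 mg/L·h

Trapezoidal AUC_0→5.5:
  [0→1]: (0.00+5.64)/2 × 1 = 2.82
  [1→4]: (5.64+2.68)/2 × 3 = 12.48
  [4→5.5]: (2.68+1.61)/2 × 1.5 = 3.2175
  Sum = 18.5175 mg/L·h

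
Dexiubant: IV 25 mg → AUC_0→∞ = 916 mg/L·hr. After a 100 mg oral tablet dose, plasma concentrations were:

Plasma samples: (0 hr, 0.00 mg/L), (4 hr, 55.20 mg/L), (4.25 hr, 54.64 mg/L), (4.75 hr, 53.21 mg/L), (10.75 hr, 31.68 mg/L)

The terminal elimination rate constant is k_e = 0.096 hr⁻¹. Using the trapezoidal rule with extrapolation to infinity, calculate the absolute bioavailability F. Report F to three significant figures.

F = 0.201

Trapezoidal AUC_0→10.75 (oral tablet):
  [0→4]: (0.00+55.20)/2 × 4 = 110.4
  [4→4.25]: (55.20+54.64)/2 × 0.25 = 13.73
  [4.25→4.75]: (54.64+53.21)/2 × 0.5 = 26.9625
  [4.75→10.75]: (53.21+31.68)/2 × 6 = 254.67
  Sum = 405.7625 mg/L·hr
Tail: C_last/k_e = 31.68/0.096 = 330.000
AUC_0→∞ (oral tablet) = 405.7625 + 330.000 = 735.7625 mg/L·hr
F = (AUC_ev/D_ev)/(AUC_iv/D_iv) = (735.7625/100)/(916/25) = 7.357625/36.64 = 0.2008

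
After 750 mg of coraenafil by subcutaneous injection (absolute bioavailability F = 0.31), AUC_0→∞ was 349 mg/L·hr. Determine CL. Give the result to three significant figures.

CL = 0.666 L/hr

CL = F × Dose / AUC_0→∞
   = 0.31 × 750 / 349 = 0.666189 L/hr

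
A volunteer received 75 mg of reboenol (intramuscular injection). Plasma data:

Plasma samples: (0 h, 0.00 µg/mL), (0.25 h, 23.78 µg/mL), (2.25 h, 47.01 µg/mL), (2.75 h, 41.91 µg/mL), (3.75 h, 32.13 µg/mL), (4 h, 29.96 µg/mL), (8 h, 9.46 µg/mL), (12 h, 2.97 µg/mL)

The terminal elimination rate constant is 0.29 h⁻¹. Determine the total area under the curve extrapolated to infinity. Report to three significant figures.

Trapezoidal AUC_0→12:
  [0→0.25]: (0.00+23.78)/2 × 0.25 = 2.9725
  [0.25→2.25]: (23.78+47.01)/2 × 2 = 70.79
  [2.25→2.75]: (47.01+41.91)/2 × 0.5 = 22.23
  [2.75→3.75]: (41.91+32.13)/2 × 1 = 37.02
  [3.75→4]: (32.13+29.96)/2 × 0.25 = 7.76125
  [4→8]: (29.96+9.46)/2 × 4 = 78.84
  [8→12]: (9.46+2.97)/2 × 4 = 24.86
  Sum = 244.47375 µg/mL·h
Extrapolated tail: C_last / k_e = 2.97 / 0.29 = 10.241
AUC_0→∞ = 244.47375 + 10.241 = 254.71475 µg/mL·h

AUC = 255 µg/mL·h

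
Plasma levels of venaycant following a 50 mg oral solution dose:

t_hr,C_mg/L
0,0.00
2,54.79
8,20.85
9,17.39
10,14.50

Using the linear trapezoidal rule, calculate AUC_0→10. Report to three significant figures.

Trapezoidal AUC_0→10:
  [0→2]: (0.00+54.79)/2 × 2 = 54.79
  [2→8]: (54.79+20.85)/2 × 6 = 226.92
  [8→9]: (20.85+17.39)/2 × 1 = 19.12
  [9→10]: (17.39+14.50)/2 × 1 = 15.945
  Sum = 316.775 mg/L·hr

AUC = 317 mg/L·hr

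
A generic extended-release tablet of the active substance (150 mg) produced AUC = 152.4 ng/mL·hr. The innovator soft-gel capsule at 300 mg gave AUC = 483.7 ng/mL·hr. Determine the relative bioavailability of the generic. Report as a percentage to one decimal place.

F_rel = (AUC_test/D_test) / (AUC_ref/D_ref)
      = (152.4/150) / (483.7/300)
      = 1.016 / 1.61233 = 0.6301 = 63.01%

F_rel = 63.0%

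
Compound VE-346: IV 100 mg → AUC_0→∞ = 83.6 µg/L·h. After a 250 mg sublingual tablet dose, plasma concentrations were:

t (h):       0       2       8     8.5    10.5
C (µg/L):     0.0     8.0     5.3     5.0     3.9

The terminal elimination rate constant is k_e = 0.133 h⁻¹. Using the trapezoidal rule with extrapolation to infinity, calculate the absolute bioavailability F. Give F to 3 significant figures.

Trapezoidal AUC_0→10.5 (sublingual tablet):
  [0→2]: (0.0+8.0)/2 × 2 = 8.0
  [2→8]: (8.0+5.3)/2 × 6 = 39.9
  [8→8.5]: (5.3+5.0)/2 × 0.5 = 2.575
  [8.5→10.5]: (5.0+3.9)/2 × 2 = 8.9
  Sum = 59.375 µg/L·h
Tail: C_last/k_e = 3.9/0.133 = 29.323
AUC_0→∞ (sublingual tablet) = 59.375 + 29.323 = 88.698 µg/L·h
F = (AUC_ev/D_ev)/(AUC_iv/D_iv) = (88.698/250)/(83.6/100) = 0.354792/0.836 = 0.4244

F = 0.424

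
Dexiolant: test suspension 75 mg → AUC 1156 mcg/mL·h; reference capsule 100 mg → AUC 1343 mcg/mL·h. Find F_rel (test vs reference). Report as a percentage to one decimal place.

F_rel = 114.8%

F_rel = (AUC_test/D_test) / (AUC_ref/D_ref)
      = (1156/75) / (1343/100)
      = 15.4133 / 13.43 = 1.1477 = 114.77%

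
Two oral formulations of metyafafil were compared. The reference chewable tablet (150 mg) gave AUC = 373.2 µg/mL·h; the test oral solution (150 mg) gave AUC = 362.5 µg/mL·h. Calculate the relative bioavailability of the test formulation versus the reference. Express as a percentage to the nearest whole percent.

F_rel = (AUC_test/D_test) / (AUC_ref/D_ref)
      = (362.5/150) / (373.2/150)
      = 2.41667 / 2.488 = 0.9713 = 97.13%

F_rel = 97%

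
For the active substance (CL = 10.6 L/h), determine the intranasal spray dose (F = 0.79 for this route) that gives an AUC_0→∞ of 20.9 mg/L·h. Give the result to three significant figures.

Dose = 280 mg

Dose = CL × AUC_0→∞ / F
     = 10.6 × 20.9 / 0.79 = 280.43 mg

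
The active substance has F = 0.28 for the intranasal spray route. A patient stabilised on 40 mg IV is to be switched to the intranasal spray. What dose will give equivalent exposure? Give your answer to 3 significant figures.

D_intranasal = 143 mg

For equal systemic exposure: F × D_ev = D_iv
D_ev = D_iv / F = 40 / 0.28 = 142.857 mg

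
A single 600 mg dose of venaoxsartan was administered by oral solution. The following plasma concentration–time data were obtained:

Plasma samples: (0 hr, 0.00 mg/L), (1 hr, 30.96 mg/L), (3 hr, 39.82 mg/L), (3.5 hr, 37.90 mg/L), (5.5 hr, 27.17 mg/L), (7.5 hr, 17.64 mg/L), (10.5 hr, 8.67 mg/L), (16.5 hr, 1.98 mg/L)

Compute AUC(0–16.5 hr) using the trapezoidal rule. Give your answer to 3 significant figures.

Trapezoidal AUC_0→16.5:
  [0→1]: (0.00+30.96)/2 × 1 = 15.48
  [1→3]: (30.96+39.82)/2 × 2 = 70.78
  [3→3.5]: (39.82+37.90)/2 × 0.5 = 19.43
  [3.5→5.5]: (37.90+27.17)/2 × 2 = 65.07
  [5.5→7.5]: (27.17+17.64)/2 × 2 = 44.81
  [7.5→10.5]: (17.64+8.67)/2 × 3 = 39.465
  [10.5→16.5]: (8.67+1.98)/2 × 6 = 31.95
  Sum = 286.985 mg/L·hr

AUC = 287 mg/L·hr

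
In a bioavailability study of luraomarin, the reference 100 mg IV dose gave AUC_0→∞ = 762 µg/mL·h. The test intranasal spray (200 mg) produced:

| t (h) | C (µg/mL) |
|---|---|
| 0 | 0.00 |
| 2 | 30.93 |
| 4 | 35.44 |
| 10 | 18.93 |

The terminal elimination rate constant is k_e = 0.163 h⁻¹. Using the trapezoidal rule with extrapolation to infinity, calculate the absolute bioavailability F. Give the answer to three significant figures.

F = 0.247

Trapezoidal AUC_0→10 (intranasal spray):
  [0→2]: (0.00+30.93)/2 × 2 = 30.93
  [2→4]: (30.93+35.44)/2 × 2 = 66.37
  [4→10]: (35.44+18.93)/2 × 6 = 163.11
  Sum = 260.41 µg/mL·h
Tail: C_last/k_e = 18.93/0.163 = 116.135
AUC_0→∞ (intranasal spray) = 260.41 + 116.135 = 376.545 µg/mL·h
F = (AUC_ev/D_ev)/(AUC_iv/D_iv) = (376.545/200)/(762/100) = 1.882725/7.62 = 0.2471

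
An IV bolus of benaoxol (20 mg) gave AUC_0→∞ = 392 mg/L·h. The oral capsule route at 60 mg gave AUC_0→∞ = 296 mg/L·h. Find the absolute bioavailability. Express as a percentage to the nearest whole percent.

F = 25%

F = (AUC_ev / D_ev) / (AUC_iv / D_iv)
  = (296/60) / (392/20)
  = 4.93333 / 19.6 = 0.2517
  = 25.17%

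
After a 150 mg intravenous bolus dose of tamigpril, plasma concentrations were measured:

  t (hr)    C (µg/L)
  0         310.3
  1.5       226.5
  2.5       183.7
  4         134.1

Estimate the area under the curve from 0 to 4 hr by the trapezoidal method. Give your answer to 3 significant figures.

Trapezoidal AUC_0→4:
  [0→1.5]: (310.3+226.5)/2 × 1.5 = 402.6
  [1.5→2.5]: (226.5+183.7)/2 × 1 = 205.1
  [2.5→4]: (183.7+134.1)/2 × 1.5 = 238.35
  Sum = 846.05 µg/L·hr

AUC = 846 µg/L·hr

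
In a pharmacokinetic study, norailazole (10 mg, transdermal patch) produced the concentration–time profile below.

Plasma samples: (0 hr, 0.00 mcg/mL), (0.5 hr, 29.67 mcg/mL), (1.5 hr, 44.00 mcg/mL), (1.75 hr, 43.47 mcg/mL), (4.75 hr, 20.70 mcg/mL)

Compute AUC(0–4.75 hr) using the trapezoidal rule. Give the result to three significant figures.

Trapezoidal AUC_0→4.75:
  [0→0.5]: (0.00+29.67)/2 × 0.5 = 7.4175
  [0.5→1.5]: (29.67+44.00)/2 × 1 = 36.835
  [1.5→1.75]: (44.00+43.47)/2 × 0.25 = 10.93375
  [1.75→4.75]: (43.47+20.70)/2 × 3 = 96.255
  Sum = 151.44125 mcg/mL·hr

AUC = 151 mcg/mL·hr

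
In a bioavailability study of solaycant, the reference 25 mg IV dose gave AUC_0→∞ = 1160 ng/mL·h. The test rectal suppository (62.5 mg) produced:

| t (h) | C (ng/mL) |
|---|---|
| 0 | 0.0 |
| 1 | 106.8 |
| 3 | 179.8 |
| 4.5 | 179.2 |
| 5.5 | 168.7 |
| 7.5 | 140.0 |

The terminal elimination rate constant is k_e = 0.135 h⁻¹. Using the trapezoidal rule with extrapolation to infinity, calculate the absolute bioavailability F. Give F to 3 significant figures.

Trapezoidal AUC_0→7.5 (rectal suppository):
  [0→1]: (0.0+106.8)/2 × 1 = 53.4
  [1→3]: (106.8+179.8)/2 × 2 = 286.6
  [3→4.5]: (179.8+179.2)/2 × 1.5 = 269.25
  [4.5→5.5]: (179.2+168.7)/2 × 1 = 173.95
  [5.5→7.5]: (168.7+140.0)/2 × 2 = 308.7
  Sum = 1091.9 ng/mL·h
Tail: C_last/k_e = 140.0/0.135 = 1037.037
AUC_0→∞ (rectal suppository) = 1091.9 + 1037.037 = 2128.937 ng/mL·h
F = (AUC_ev/D_ev)/(AUC_iv/D_iv) = (2128.937/62.5)/(1160/25) = 34.062992/46.4 = 0.7341

F = 0.734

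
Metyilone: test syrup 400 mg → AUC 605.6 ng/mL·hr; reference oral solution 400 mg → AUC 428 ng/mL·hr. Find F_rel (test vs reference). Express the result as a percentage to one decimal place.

F_rel = (AUC_test/D_test) / (AUC_ref/D_ref)
      = (605.6/400) / (428/400)
      = 1.514 / 1.07 = 1.4150 = 141.50%

F_rel = 141.5%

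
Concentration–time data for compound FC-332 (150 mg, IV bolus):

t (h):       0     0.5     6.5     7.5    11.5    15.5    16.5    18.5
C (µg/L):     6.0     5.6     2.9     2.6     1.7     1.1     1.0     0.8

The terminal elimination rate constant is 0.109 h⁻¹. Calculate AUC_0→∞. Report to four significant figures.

Trapezoidal AUC_0→18.5:
  [0→0.5]: (6.0+5.6)/2 × 0.5 = 2.9
  [0.5→6.5]: (5.6+2.9)/2 × 6 = 25.5
  [6.5→7.5]: (2.9+2.6)/2 × 1 = 2.75
  [7.5→11.5]: (2.6+1.7)/2 × 4 = 8.6
  [11.5→15.5]: (1.7+1.1)/2 × 4 = 5.6
  [15.5→16.5]: (1.1+1.0)/2 × 1 = 1.05
  [16.5→18.5]: (1.0+0.8)/2 × 2 = 1.8
  Sum = 48.2 µg/L·h
Extrapolated tail: C_last / k_e = 0.8 / 0.109 = 7.339
AUC_0→∞ = 48.2 + 7.339 = 55.539 µg/L·h

AUC = 55.54 µg/L·h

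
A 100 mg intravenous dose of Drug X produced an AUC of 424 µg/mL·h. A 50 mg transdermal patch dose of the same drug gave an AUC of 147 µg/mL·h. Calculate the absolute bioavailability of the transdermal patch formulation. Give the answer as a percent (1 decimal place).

F = 69.3%

F = (AUC_ev / D_ev) / (AUC_iv / D_iv)
  = (147/50) / (424/100)
  = 2.94 / 4.24 = 0.6934
  = 69.34%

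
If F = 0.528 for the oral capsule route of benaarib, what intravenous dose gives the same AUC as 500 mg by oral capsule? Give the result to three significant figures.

D_iv = 264 mg

Systemic exposure from an extravascular dose = F × D_ev, so the equivalent IV dose is F × D_ev.
D_iv = F × D_ev = 0.528 × 500 = 264 mg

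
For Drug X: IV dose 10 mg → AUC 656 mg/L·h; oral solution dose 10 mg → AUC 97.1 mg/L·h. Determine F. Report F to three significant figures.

F = (AUC_ev / D_ev) / (AUC_iv / D_iv)
  = (97.1/10) / (656/10)
  = 9.71 / 65.6 = 0.1480

F = 0.148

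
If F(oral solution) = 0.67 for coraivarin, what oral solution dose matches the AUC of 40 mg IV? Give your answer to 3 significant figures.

For equal systemic exposure: F × D_ev = D_iv
D_ev = D_iv / F = 40 / 0.67 = 59.7015 mg

D_oral = 59.7 mg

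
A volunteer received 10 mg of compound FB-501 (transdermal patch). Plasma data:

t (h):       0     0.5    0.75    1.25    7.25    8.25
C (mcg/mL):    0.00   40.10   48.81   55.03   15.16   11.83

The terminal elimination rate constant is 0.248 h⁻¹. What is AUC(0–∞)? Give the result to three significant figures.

Trapezoidal AUC_0→8.25:
  [0→0.5]: (0.00+40.10)/2 × 0.5 = 10.025
  [0.5→0.75]: (40.10+48.81)/2 × 0.25 = 11.11375
  [0.75→1.25]: (48.81+55.03)/2 × 0.5 = 25.96
  [1.25→7.25]: (55.03+15.16)/2 × 6 = 210.57
  [7.25→8.25]: (15.16+11.83)/2 × 1 = 13.495
  Sum = 271.16375 mcg/mL·h
Extrapolated tail: C_last / k_e = 11.83 / 0.248 = 47.702
AUC_0→∞ = 271.16375 + 47.702 = 318.86575 mcg/mL·h

AUC = 319 mcg/mL·h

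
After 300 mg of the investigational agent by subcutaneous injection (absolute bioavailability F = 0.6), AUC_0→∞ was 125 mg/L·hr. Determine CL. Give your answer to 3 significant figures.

CL = F × Dose / AUC_0→∞
   = 0.6 × 300 / 125 = 1.44 L/hr

CL = 1.44 L/hr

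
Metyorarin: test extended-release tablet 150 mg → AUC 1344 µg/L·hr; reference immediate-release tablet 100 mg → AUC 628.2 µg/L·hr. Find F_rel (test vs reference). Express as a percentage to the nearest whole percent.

F_rel = 143%

F_rel = (AUC_test/D_test) / (AUC_ref/D_ref)
      = (1344/150) / (628.2/100)
      = 8.96 / 6.282 = 1.4263 = 142.63%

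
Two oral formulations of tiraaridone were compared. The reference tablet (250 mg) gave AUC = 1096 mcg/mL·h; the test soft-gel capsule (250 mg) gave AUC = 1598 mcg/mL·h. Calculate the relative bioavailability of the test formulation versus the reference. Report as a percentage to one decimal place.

F_rel = 145.8%

F_rel = (AUC_test/D_test) / (AUC_ref/D_ref)
      = (1598/250) / (1096/250)
      = 6.392 / 4.384 = 1.4580 = 145.80%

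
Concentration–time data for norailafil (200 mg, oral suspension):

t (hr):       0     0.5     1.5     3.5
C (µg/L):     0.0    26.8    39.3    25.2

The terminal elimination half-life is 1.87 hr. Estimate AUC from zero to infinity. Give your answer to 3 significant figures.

Trapezoidal AUC_0→3.5:
  [0→0.5]: (0.0+26.8)/2 × 0.5 = 6.7
  [0.5→1.5]: (26.8+39.3)/2 × 1 = 33.05
  [1.5→3.5]: (39.3+25.2)/2 × 2 = 64.5
  Sum = 104.25 µg/L·hr
k_e = ln2 / t½ = 0.693147 / 1.87 = 0.3707 hr^-1
Extrapolated tail: C_last / k_e = 25.2 / 0.3707 = 67.979
AUC_0→∞ = 104.25 + 67.979 = 172.229 µg/L·hr

AUC = 172 µg/L·hr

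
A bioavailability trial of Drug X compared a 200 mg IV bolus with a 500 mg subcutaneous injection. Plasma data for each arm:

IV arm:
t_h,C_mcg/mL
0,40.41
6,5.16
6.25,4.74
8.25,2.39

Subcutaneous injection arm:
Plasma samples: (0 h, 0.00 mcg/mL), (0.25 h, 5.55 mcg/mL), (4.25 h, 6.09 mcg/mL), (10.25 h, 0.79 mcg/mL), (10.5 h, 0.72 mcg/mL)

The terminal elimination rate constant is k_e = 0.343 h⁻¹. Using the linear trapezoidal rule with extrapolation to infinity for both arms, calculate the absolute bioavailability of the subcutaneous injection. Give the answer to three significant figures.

F = 0.123

Trapezoidal AUC_0→8.25 (IV):
  [0→6]: (40.41+5.16)/2 × 6 = 136.71
  [6→6.25]: (5.16+4.74)/2 × 0.25 = 1.2375
  [6.25→8.25]: (4.74+2.39)/2 × 2 = 7.13
  Sum = 145.0775 mcg/mL·h
IV tail: 2.39/0.343 = 6.968; AUC_iv,0→∞ = 145.0775 + 6.968 = 152.0455 mcg/mL·h
Trapezoidal AUC_0→10.5 (subcutaneous injection):
  [0→0.25]: (0.00+5.55)/2 × 0.25 = 0.69375
  [0.25→4.25]: (5.55+6.09)/2 × 4 = 23.28
  [4.25→10.25]: (6.09+0.79)/2 × 6 = 20.64
  [10.25→10.5]: (0.79+0.72)/2 × 0.25 = 0.18875
  Sum = 44.8025 mcg/mL·h
subcutaneous injection tail: 0.72/0.343 = 2.099; AUC_ev,0→∞ = 44.8025 + 2.099 = 46.9015 mcg/mL·h
F = (AUC_ev/D_ev)/(AUC_iv/D_iv) = (46.9015/500)/(152.0455/200) = 0.093803/0.7602275 = 0.1234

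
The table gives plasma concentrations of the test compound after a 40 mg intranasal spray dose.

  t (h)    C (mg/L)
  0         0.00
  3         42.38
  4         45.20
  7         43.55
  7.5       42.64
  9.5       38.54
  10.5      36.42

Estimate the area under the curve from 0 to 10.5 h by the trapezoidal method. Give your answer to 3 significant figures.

Trapezoidal AUC_0→10.5:
  [0→3]: (0.00+42.38)/2 × 3 = 63.57
  [3→4]: (42.38+45.20)/2 × 1 = 43.79
  [4→7]: (45.20+43.55)/2 × 3 = 133.125
  [7→7.5]: (43.55+42.64)/2 × 0.5 = 21.5475
  [7.5→9.5]: (42.64+38.54)/2 × 2 = 81.18
  [9.5→10.5]: (38.54+36.42)/2 × 1 = 37.48
  Sum = 380.6925 mg/L·h

AUC = 381 mg/L·h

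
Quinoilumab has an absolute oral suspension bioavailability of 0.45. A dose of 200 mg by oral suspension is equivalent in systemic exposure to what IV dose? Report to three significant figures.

Systemic exposure from an extravascular dose = F × D_ev, so the equivalent IV dose is F × D_ev.
D_iv = F × D_ev = 0.45 × 200 = 90 mg

D_iv = 90.0 mg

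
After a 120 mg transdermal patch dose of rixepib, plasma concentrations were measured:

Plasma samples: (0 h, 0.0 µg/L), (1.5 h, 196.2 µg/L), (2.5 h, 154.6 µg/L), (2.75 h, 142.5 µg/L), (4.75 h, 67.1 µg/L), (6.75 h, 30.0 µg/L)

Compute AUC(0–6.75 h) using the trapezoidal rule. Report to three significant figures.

Trapezoidal AUC_0→6.75:
  [0→1.5]: (0.0+196.2)/2 × 1.5 = 147.15
  [1.5→2.5]: (196.2+154.6)/2 × 1 = 175.4
  [2.5→2.75]: (154.6+142.5)/2 × 0.25 = 37.1375
  [2.75→4.75]: (142.5+67.1)/2 × 2 = 209.6
  [4.75→6.75]: (67.1+30.0)/2 × 2 = 97.1
  Sum = 666.3875 µg/L·h

AUC = 666 µg/L·h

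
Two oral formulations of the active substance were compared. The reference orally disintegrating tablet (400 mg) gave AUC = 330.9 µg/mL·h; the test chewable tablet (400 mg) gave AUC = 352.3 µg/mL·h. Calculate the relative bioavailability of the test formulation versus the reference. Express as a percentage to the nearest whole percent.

F_rel = (AUC_test/D_test) / (AUC_ref/D_ref)
      = (352.3/400) / (330.9/400)
      = 0.88075 / 0.82725 = 1.0647 = 106.47%

F_rel = 106%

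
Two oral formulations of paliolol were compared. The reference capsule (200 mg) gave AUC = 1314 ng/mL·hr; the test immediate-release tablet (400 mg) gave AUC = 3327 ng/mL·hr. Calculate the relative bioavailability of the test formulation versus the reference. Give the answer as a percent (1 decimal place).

F_rel = (AUC_test/D_test) / (AUC_ref/D_ref)
      = (3327/400) / (1314/200)
      = 8.3175 / 6.57 = 1.2660 = 126.60%

F_rel = 126.6%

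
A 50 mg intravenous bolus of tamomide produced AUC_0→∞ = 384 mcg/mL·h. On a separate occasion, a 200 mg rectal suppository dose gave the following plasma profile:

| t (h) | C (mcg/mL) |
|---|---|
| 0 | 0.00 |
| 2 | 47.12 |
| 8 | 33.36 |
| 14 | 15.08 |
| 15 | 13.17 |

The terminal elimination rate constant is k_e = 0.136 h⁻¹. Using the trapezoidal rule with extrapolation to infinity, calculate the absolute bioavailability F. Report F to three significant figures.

F = 0.355

Trapezoidal AUC_0→15 (rectal suppository):
  [0→2]: (0.00+47.12)/2 × 2 = 47.12
  [2→8]: (47.12+33.36)/2 × 6 = 241.44
  [8→14]: (33.36+15.08)/2 × 6 = 145.32
  [14→15]: (15.08+13.17)/2 × 1 = 14.125
  Sum = 448.005 mcg/mL·h
Tail: C_last/k_e = 13.17/0.136 = 96.838
AUC_0→∞ (rectal suppository) = 448.005 + 96.838 = 544.843 mcg/mL·h
F = (AUC_ev/D_ev)/(AUC_iv/D_iv) = (544.843/200)/(384/50) = 2.724215/7.68 = 0.3547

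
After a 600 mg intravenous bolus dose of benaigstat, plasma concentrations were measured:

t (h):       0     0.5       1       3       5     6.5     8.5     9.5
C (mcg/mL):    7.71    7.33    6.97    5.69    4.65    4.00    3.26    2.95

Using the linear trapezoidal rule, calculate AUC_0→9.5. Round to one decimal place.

AUC = 47.2 mcg/mL·h

Trapezoidal AUC_0→9.5:
  [0→0.5]: (7.71+7.33)/2 × 0.5 = 3.76
  [0.5→1]: (7.33+6.97)/2 × 0.5 = 3.575
  [1→3]: (6.97+5.69)/2 × 2 = 12.66
  [3→5]: (5.69+4.65)/2 × 2 = 10.34
  [5→6.5]: (4.65+4.00)/2 × 1.5 = 6.4875
  [6.5→8.5]: (4.00+3.26)/2 × 2 = 7.26
  [8.5→9.5]: (3.26+2.95)/2 × 1 = 3.105
  Sum = 47.1875 mcg/mL·h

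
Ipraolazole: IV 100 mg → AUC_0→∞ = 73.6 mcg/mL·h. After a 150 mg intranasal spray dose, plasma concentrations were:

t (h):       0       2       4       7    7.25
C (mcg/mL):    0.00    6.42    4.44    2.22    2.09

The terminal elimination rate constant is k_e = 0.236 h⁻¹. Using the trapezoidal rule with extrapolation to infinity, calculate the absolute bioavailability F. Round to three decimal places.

F = 0.332

Trapezoidal AUC_0→7.25 (intranasal spray):
  [0→2]: (0.00+6.42)/2 × 2 = 6.42
  [2→4]: (6.42+4.44)/2 × 2 = 10.86
  [4→7]: (4.44+2.22)/2 × 3 = 9.99
  [7→7.25]: (2.22+2.09)/2 × 0.25 = 0.53875
  Sum = 27.80875 mcg/mL·h
Tail: C_last/k_e = 2.09/0.236 = 8.856
AUC_0→∞ (intranasal spray) = 27.80875 + 8.856 = 36.66475 mcg/mL·h
F = (AUC_ev/D_ev)/(AUC_iv/D_iv) = (36.66475/150)/(73.6/100) = 0.244432/0.736 = 0.3321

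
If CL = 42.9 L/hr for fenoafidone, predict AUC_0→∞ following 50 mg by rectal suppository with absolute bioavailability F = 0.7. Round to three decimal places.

AUC_0→∞ = F × Dose / CL
        = 0.7 × 50 / 42.9 = 0.815851 mg/L·hr

AUC = 0.816 mg/L·hr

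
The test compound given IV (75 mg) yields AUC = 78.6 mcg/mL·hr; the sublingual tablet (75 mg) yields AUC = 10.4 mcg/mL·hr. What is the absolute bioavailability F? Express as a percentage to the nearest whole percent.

F = (AUC_ev / D_ev) / (AUC_iv / D_iv)
  = (10.4/75) / (78.6/75)
  = 0.138667 / 1.048 = 0.1323
  = 13.23%

F = 13%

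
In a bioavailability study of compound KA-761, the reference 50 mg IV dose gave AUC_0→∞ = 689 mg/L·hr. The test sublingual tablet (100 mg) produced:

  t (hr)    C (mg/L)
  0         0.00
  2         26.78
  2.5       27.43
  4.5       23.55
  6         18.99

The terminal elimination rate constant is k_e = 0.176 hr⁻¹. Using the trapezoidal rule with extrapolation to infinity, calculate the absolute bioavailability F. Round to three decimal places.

F = 0.168

Trapezoidal AUC_0→6 (sublingual tablet):
  [0→2]: (0.00+26.78)/2 × 2 = 26.78
  [2→2.5]: (26.78+27.43)/2 × 0.5 = 13.5525
  [2.5→4.5]: (27.43+23.55)/2 × 2 = 50.98
  [4.5→6]: (23.55+18.99)/2 × 1.5 = 31.905
  Sum = 123.2175 mg/L·hr
Tail: C_last/k_e = 18.99/0.176 = 107.898
AUC_0→∞ (sublingual tablet) = 123.2175 + 107.898 = 231.1155 mg/L·hr
F = (AUC_ev/D_ev)/(AUC_iv/D_iv) = (231.1155/100)/(689/50) = 2.311155/13.78 = 0.1677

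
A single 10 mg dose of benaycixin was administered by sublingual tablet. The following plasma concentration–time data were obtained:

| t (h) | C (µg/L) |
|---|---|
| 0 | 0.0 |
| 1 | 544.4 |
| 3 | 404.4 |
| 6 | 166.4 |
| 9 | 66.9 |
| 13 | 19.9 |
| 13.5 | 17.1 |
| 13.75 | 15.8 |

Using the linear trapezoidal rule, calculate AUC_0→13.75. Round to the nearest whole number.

Trapezoidal AUC_0→13.75:
  [0→1]: (0.0+544.4)/2 × 1 = 272.2
  [1→3]: (544.4+404.4)/2 × 2 = 948.8
  [3→6]: (404.4+166.4)/2 × 3 = 856.2
  [6→9]: (166.4+66.9)/2 × 3 = 349.95
  [9→13]: (66.9+19.9)/2 × 4 = 173.6
  [13→13.5]: (19.9+17.1)/2 × 0.5 = 9.25
  [13.5→13.75]: (17.1+15.8)/2 × 0.25 = 4.1125
  Sum = 2614.1125 µg/L·h

AUC = 2614 µg/L·h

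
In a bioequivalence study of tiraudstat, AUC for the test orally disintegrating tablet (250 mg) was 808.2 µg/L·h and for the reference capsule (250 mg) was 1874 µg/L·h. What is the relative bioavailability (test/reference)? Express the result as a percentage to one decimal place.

F_rel = 43.1%

F_rel = (AUC_test/D_test) / (AUC_ref/D_ref)
      = (808.2/250) / (1874/250)
      = 3.2328 / 7.496 = 0.4313 = 43.13%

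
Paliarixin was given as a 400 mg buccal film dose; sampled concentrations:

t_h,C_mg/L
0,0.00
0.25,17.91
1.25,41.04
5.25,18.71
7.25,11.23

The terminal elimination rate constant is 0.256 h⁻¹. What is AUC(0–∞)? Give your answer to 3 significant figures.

AUC = 225 mg/L·h

Trapezoidal AUC_0→7.25:
  [0→0.25]: (0.00+17.91)/2 × 0.25 = 2.23875
  [0.25→1.25]: (17.91+41.04)/2 × 1 = 29.475
  [1.25→5.25]: (41.04+18.71)/2 × 4 = 119.5
  [5.25→7.25]: (18.71+11.23)/2 × 2 = 29.94
  Sum = 181.15375 mg/L·h
Extrapolated tail: C_last / k_e = 11.23 / 0.256 = 43.867
AUC_0→∞ = 181.15375 + 43.867 = 225.02075 mg/L·h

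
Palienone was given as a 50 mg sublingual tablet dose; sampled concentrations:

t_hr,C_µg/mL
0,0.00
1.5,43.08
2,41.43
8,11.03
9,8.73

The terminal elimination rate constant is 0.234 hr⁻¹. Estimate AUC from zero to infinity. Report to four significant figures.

Trapezoidal AUC_0→9:
  [0→1.5]: (0.00+43.08)/2 × 1.5 = 32.31
  [1.5→2]: (43.08+41.43)/2 × 0.5 = 21.1275
  [2→8]: (41.43+11.03)/2 × 6 = 157.38
  [8→9]: (11.03+8.73)/2 × 1 = 9.88
  Sum = 220.6975 µg/mL·hr
Extrapolated tail: C_last / k_e = 8.73 / 0.234 = 37.308
AUC_0→∞ = 220.6975 + 37.308 = 258.0055 µg/mL·hr

AUC = 258.0 µg/mL·hr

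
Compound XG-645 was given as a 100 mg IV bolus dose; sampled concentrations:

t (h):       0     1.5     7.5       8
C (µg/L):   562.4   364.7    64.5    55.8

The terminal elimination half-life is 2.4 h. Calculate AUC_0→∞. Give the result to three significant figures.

AUC = 2210 µg/L·h

Trapezoidal AUC_0→8:
  [0→1.5]: (562.4+364.7)/2 × 1.5 = 695.325
  [1.5→7.5]: (364.7+64.5)/2 × 6 = 1287.6
  [7.5→8]: (64.5+55.8)/2 × 0.5 = 30.075
  Sum = 2013.0 µg/L·h
k_e = ln2 / t½ = 0.693147 / 2.4 = 0.2888 h^-1
Extrapolated tail: C_last / k_e = 55.8 / 0.2888 = 193.213
AUC_0→∞ = 2013.0 + 193.213 = 2206.213 µg/L·h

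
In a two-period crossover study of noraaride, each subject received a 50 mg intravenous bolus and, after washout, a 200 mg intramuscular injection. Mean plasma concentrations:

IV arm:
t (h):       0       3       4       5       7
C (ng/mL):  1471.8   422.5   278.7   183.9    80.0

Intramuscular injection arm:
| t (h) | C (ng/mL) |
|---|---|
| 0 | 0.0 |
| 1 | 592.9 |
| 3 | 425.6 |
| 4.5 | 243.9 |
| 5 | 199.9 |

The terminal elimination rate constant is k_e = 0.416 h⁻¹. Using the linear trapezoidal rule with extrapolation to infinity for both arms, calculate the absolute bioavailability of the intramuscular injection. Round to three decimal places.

F = 0.155

Trapezoidal AUC_0→7 (IV):
  [0→3]: (1471.8+422.5)/2 × 3 = 2841.45
  [3→4]: (422.5+278.7)/2 × 1 = 350.6
  [4→5]: (278.7+183.9)/2 × 1 = 231.3
  [5→7]: (183.9+80.0)/2 × 2 = 263.9
  Sum = 3687.25 ng/mL·h
IV tail: 80.0/0.416 = 192.308; AUC_iv,0→∞ = 3687.25 + 192.308 = 3879.558 ng/mL·h
Trapezoidal AUC_0→5 (intramuscular injection):
  [0→1]: (0.0+592.9)/2 × 1 = 296.45
  [1→3]: (592.9+425.6)/2 × 2 = 1018.5
  [3→4.5]: (425.6+243.9)/2 × 1.5 = 502.125
  [4.5→5]: (243.9+199.9)/2 × 0.5 = 110.95
  Sum = 1928.025 ng/mL·h
intramuscular injection tail: 199.9/0.416 = 480.529; AUC_ev,0→∞ = 1928.025 + 480.529 = 2408.554 ng/mL·h
F = (AUC_ev/D_ev)/(AUC_iv/D_iv) = (2408.554/200)/(3879.558/50) = 12.04277/77.59116 = 0.1552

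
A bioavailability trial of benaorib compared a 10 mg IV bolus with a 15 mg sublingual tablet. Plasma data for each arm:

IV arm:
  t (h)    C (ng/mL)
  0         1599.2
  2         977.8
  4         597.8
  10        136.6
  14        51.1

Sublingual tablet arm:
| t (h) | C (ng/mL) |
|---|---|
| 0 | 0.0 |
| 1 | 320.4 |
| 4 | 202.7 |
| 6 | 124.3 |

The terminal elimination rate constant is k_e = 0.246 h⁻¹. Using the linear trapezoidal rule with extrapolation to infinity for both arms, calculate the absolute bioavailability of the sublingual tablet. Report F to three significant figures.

Trapezoidal AUC_0→14 (IV):
  [0→2]: (1599.2+977.8)/2 × 2 = 2577.0
  [2→4]: (977.8+597.8)/2 × 2 = 1575.6
  [4→10]: (597.8+136.6)/2 × 6 = 2203.2
  [10→14]: (136.6+51.1)/2 × 4 = 375.4
  Sum = 6731.2 ng/mL·h
IV tail: 51.1/0.246 = 207.724; AUC_iv,0→∞ = 6731.2 + 207.724 = 6938.924 ng/mL·h
Trapezoidal AUC_0→6 (sublingual tablet):
  [0→1]: (0.0+320.4)/2 × 1 = 160.2
  [1→4]: (320.4+202.7)/2 × 3 = 784.65
  [4→6]: (202.7+124.3)/2 × 2 = 327.0
  Sum = 1271.85 ng/mL·h
sublingual tablet tail: 124.3/0.246 = 505.285; AUC_ev,0→∞ = 1271.85 + 505.285 = 1777.135 ng/mL·h
F = (AUC_ev/D_ev)/(AUC_iv/D_iv) = (1777.135/15)/(6938.924/10) = 118.476/693.8924 = 0.1707

F = 0.171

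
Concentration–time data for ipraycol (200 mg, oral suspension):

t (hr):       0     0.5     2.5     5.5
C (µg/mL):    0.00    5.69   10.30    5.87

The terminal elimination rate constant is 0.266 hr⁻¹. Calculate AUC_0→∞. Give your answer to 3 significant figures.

AUC = 63.7 µg/mL·hr

Trapezoidal AUC_0→5.5:
  [0→0.5]: (0.00+5.69)/2 × 0.5 = 1.4225
  [0.5→2.5]: (5.69+10.30)/2 × 2 = 15.99
  [2.5→5.5]: (10.30+5.87)/2 × 3 = 24.255
  Sum = 41.6675 µg/mL·hr
Extrapolated tail: C_last / k_e = 5.87 / 0.266 = 22.068
AUC_0→∞ = 41.6675 + 22.068 = 63.7355 µg/mL·hr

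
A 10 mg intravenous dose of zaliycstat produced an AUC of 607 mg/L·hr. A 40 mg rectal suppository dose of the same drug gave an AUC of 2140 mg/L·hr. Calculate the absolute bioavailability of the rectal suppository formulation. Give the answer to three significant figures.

F = (AUC_ev / D_ev) / (AUC_iv / D_iv)
  = (2140/40) / (607/10)
  = 53.5 / 60.7 = 0.8814

F = 0.881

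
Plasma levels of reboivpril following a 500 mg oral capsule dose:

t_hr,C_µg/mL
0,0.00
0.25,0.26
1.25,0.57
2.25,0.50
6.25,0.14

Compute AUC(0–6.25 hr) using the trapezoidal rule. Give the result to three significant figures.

Trapezoidal AUC_0→6.25:
  [0→0.25]: (0.00+0.26)/2 × 0.25 = 0.0325
  [0.25→1.25]: (0.26+0.57)/2 × 1 = 0.415
  [1.25→2.25]: (0.57+0.50)/2 × 1 = 0.535
  [2.25→6.25]: (0.50+0.14)/2 × 4 = 1.28
  Sum = 2.2625 µg/mL·hr

AUC = 2.26 µg/mL·hr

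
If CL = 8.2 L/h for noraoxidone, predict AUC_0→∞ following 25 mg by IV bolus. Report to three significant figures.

AUC = 3.05 mg/L·h

AUC_0→∞ = Dose_iv / CL
        = 25 / 8.2 = 3.04878 mg/L·h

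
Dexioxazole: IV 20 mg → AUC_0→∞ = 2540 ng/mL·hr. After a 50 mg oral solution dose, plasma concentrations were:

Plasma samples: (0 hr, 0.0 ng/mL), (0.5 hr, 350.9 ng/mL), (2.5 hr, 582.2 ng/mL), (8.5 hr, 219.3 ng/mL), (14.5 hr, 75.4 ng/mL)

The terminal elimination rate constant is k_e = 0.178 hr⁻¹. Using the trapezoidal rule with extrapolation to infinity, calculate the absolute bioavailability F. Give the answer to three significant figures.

Trapezoidal AUC_0→14.5 (oral solution):
  [0→0.5]: (0.0+350.9)/2 × 0.5 = 87.725
  [0.5→2.5]: (350.9+582.2)/2 × 2 = 933.1
  [2.5→8.5]: (582.2+219.3)/2 × 6 = 2404.5
  [8.5→14.5]: (219.3+75.4)/2 × 6 = 884.1
  Sum = 4309.425 ng/mL·hr
Tail: C_last/k_e = 75.4/0.178 = 423.596
AUC_0→∞ (oral solution) = 4309.425 + 423.596 = 4733.021 ng/mL·hr
F = (AUC_ev/D_ev)/(AUC_iv/D_iv) = (4733.021/50)/(2540/20) = 94.66042/127 = 0.7454

F = 0.745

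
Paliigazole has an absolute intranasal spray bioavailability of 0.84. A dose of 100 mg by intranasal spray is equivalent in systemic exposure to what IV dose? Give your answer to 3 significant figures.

Systemic exposure from an extravascular dose = F × D_ev, so the equivalent IV dose is F × D_ev.
D_iv = F × D_ev = 0.84 × 100 = 84 mg

D_iv = 84.0 mg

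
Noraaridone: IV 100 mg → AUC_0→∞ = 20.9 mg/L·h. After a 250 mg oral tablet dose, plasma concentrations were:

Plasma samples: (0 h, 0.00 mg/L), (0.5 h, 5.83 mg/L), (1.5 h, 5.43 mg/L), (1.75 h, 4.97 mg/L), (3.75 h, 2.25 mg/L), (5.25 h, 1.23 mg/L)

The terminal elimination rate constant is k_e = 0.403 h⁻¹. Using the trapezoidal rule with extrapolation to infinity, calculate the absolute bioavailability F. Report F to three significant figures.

F = 0.407

Trapezoidal AUC_0→5.25 (oral tablet):
  [0→0.5]: (0.00+5.83)/2 × 0.5 = 1.4575
  [0.5→1.5]: (5.83+5.43)/2 × 1 = 5.63
  [1.5→1.75]: (5.43+4.97)/2 × 0.25 = 1.3
  [1.75→3.75]: (4.97+2.25)/2 × 2 = 7.22
  [3.75→5.25]: (2.25+1.23)/2 × 1.5 = 2.61
  Sum = 18.2175 mg/L·h
Tail: C_last/k_e = 1.23/0.403 = 3.052
AUC_0→∞ (oral tablet) = 18.2175 + 3.052 = 21.2695 mg/L·h
F = (AUC_ev/D_ev)/(AUC_iv/D_iv) = (21.2695/250)/(20.9/100) = 0.085078/0.209 = 0.4071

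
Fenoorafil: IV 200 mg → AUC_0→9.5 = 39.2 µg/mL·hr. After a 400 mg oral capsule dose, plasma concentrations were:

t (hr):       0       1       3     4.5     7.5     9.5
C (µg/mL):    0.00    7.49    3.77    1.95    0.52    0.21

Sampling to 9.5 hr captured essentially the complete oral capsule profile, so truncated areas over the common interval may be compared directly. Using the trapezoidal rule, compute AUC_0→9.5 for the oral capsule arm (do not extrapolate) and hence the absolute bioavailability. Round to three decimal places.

F = 0.303

Trapezoidal AUC_0→9.5 (oral capsule):
  [0→1]: (0.00+7.49)/2 × 1 = 3.745
  [1→3]: (7.49+3.77)/2 × 2 = 11.26
  [3→4.5]: (3.77+1.95)/2 × 1.5 = 4.29
  [4.5→7.5]: (1.95+0.52)/2 × 3 = 3.705
  [7.5→9.5]: (0.52+0.21)/2 × 2 = 0.73
  Sum = 23.73 µg/mL·hr
F = (AUC_ev/D_ev)/(AUC_iv/D_iv) = (23.73/400)/(39.2/200) = 0.059325/0.196 = 0.3027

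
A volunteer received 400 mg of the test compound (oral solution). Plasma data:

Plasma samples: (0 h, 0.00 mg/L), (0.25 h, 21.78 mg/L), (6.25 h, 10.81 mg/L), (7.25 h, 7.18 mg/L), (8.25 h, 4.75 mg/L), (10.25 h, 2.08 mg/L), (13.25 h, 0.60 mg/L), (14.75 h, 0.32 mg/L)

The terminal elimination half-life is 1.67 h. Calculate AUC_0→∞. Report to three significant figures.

Trapezoidal AUC_0→14.75:
  [0→0.25]: (0.00+21.78)/2 × 0.25 = 2.7225
  [0.25→6.25]: (21.78+10.81)/2 × 6 = 97.77
  [6.25→7.25]: (10.81+7.18)/2 × 1 = 8.995
  [7.25→8.25]: (7.18+4.75)/2 × 1 = 5.965
  [8.25→10.25]: (4.75+2.08)/2 × 2 = 6.83
  [10.25→13.25]: (2.08+0.60)/2 × 3 = 4.02
  [13.25→14.75]: (0.60+0.32)/2 × 1.5 = 0.69
  Sum = 126.9925 mg/L·h
k_e = ln2 / t½ = 0.693147 / 1.67 = 0.4151 h^-1
Extrapolated tail: C_last / k_e = 0.32 / 0.4151 = 0.771
AUC_0→∞ = 126.9925 + 0.771 = 127.7635 mg/L·h

AUC = 128 mg/L·h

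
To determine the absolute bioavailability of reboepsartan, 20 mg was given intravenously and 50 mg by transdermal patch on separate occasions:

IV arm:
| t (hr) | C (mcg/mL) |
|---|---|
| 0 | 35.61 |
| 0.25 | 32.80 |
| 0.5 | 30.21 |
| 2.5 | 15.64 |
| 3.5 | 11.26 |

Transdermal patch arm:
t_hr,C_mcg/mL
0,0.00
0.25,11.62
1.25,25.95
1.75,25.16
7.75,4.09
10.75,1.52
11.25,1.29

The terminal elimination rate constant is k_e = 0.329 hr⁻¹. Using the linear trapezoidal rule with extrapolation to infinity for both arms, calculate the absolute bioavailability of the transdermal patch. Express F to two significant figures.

Trapezoidal AUC_0→3.5 (IV):
  [0→0.25]: (35.61+32.80)/2 × 0.25 = 8.55125
  [0.25→0.5]: (32.80+30.21)/2 × 0.25 = 7.87625
  [0.5→2.5]: (30.21+15.64)/2 × 2 = 45.85
  [2.5→3.5]: (15.64+11.26)/2 × 1 = 13.45
  Sum = 75.7275 mcg/mL·hr
IV tail: 11.26/0.329 = 34.225; AUC_iv,0→∞ = 75.7275 + 34.225 = 109.9525 mcg/mL·hr
Trapezoidal AUC_0→11.25 (transdermal patch):
  [0→0.25]: (0.00+11.62)/2 × 0.25 = 1.4525
  [0.25→1.25]: (11.62+25.95)/2 × 1 = 18.785
  [1.25→1.75]: (25.95+25.16)/2 × 0.5 = 12.7775
  [1.75→7.75]: (25.16+4.09)/2 × 6 = 87.75
  [7.75→10.75]: (4.09+1.52)/2 × 3 = 8.415
  [10.75→11.25]: (1.52+1.29)/2 × 0.5 = 0.7025
  Sum = 129.8825 mcg/mL·hr
transdermal patch tail: 1.29/0.329 = 3.921; AUC_ev,0→∞ = 129.8825 + 3.921 = 133.8035 mcg/mL·hr
F = (AUC_ev/D_ev)/(AUC_iv/D_iv) = (133.8035/50)/(109.9525/20) = 2.67607/5.497625 = 0.4868

F = 0.49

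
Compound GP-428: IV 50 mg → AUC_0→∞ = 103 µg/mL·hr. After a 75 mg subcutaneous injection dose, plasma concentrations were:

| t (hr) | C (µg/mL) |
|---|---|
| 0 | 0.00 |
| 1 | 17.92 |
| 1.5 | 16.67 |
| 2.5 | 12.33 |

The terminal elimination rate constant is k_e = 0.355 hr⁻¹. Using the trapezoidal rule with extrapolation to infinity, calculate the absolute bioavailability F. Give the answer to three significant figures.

F = 0.433

Trapezoidal AUC_0→2.5 (subcutaneous injection):
  [0→1]: (0.00+17.92)/2 × 1 = 8.96
  [1→1.5]: (17.92+16.67)/2 × 0.5 = 8.6475
  [1.5→2.5]: (16.67+12.33)/2 × 1 = 14.5
  Sum = 32.1075 µg/mL·hr
Tail: C_last/k_e = 12.33/0.355 = 34.732
AUC_0→∞ (subcutaneous injection) = 32.1075 + 34.732 = 66.8395 µg/mL·hr
F = (AUC_ev/D_ev)/(AUC_iv/D_iv) = (66.8395/75)/(103/50) = 0.891193/2.06 = 0.4326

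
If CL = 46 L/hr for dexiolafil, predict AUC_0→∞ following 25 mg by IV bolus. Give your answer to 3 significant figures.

AUC_0→∞ = Dose_iv / CL
        = 25 / 46 = 0.543478 mg/L·hr

AUC = 0.543 mg/L·hr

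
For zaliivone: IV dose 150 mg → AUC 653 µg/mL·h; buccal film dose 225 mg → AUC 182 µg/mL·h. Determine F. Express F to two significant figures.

F = (AUC_ev / D_ev) / (AUC_iv / D_iv)
  = (182/225) / (653/150)
  = 0.808889 / 4.35333 = 0.1858

F = 0.19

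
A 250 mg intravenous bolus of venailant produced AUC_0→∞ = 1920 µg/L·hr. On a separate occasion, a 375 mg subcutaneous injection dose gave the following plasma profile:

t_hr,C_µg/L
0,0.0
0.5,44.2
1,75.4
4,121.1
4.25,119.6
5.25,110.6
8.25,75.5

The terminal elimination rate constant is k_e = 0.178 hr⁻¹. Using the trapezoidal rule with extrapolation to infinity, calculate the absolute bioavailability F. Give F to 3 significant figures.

Trapezoidal AUC_0→8.25 (subcutaneous injection):
  [0→0.5]: (0.0+44.2)/2 × 0.5 = 11.05
  [0.5→1]: (44.2+75.4)/2 × 0.5 = 29.9
  [1→4]: (75.4+121.1)/2 × 3 = 294.75
  [4→4.25]: (121.1+119.6)/2 × 0.25 = 30.0875
  [4.25→5.25]: (119.6+110.6)/2 × 1 = 115.1
  [5.25→8.25]: (110.6+75.5)/2 × 3 = 279.15
  Sum = 760.0375 µg/L·hr
Tail: C_last/k_e = 75.5/0.178 = 424.157
AUC_0→∞ (subcutaneous injection) = 760.0375 + 424.157 = 1184.1945 µg/L·hr
F = (AUC_ev/D_ev)/(AUC_iv/D_iv) = (1184.1945/375)/(1920/250) = 3.157852/7.68 = 0.4112

F = 0.411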